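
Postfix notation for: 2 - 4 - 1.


Left to right (same or higher precedence on left)
Postfix: 2 4 - 1 -


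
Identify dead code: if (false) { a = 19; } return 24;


condition is constant false, so the whole block is unreachable
Dead: 'if (false) { a = 19; }'


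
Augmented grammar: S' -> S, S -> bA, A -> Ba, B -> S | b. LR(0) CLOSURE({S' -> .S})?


Start: S' -> .S
For each item with dot before a nonterminal B, add B -> .γ for every B-production
Closure: [S' -> .S, S -> .bA]


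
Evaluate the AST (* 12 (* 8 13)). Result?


Evaluate inner: (* 8 13) = 104
Evaluate root: (* 12 104) = 1248
Result: 1248


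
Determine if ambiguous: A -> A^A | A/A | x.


'x^x/x' has two parse trees (no precedence encoded between ^ and /)
Ambiguous


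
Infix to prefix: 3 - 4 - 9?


left-to-right (same/higher precedence on left): tree is (- (- 3 4) 9)
Prefix: - - 3 4 9


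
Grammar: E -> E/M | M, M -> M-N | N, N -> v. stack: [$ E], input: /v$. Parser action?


shift '/' to continue E -> E/M
Action: shift


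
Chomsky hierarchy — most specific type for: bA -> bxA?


LHS has context (more than one symbol) and |LHS| ≤ |RHS|
Classification: Type 1 (Context-Sensitive)


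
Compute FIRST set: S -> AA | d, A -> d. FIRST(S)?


Per alternative of S: FIRST(AA) = {d}; FIRST(d) = {d}
FIRST(S) = {d}


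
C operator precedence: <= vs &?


'<=' is relational (level 7); '&' is bitwise AND (level 5)
Higher level binds tighter
'<=' has higher precedence than '&'


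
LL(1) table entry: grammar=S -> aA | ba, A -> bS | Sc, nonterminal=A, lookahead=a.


For [A, a]: 'a' ∈ FIRST(Sc)
Entry: A -> Sc


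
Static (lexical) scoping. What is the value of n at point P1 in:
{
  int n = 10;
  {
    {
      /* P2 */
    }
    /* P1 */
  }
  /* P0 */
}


P1's block does not declare n; resolves to the enclosing declaration at depth 0
n = 10


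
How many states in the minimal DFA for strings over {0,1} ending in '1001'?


Track the longest suffix of input matching a prefix of '1001': 5 classes (prefixes of length 0..4)
Minimal DFA: 5 states


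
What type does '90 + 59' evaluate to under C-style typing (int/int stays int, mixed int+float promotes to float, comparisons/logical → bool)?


Operand types: int + int
Rule: mixed int/float promotes to float; int/int stays int
Result type: int


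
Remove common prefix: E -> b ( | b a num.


Common prefix: 'b'
Factored: E -> b E', E' -> ( | a num


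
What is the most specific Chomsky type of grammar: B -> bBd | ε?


Single nonterminal LHS, but b^n d^n is not regular
Classification: Type 2 (Context-Free)


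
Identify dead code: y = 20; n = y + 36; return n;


y is read by n's definition; n is returned
No dead code


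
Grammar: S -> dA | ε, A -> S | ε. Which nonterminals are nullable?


A nonterminal is nullable iff some alternative derives ε (directly, or every symbol in it is nullable)
Nullable: {A, S}


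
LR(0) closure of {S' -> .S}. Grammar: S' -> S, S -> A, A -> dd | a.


Start: S' -> .S
For each item with dot before a nonterminal B, add B -> .γ for every B-production
Closure: [S' -> .S, S -> .A, A -> .dd, A -> .a]


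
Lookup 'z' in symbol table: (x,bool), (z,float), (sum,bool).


Lookup 'z' → type float


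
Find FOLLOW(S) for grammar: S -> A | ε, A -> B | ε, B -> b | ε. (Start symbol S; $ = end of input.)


$ ∈ FOLLOW(S). For each A -> αBβ: add FIRST(β)\{ε} to FOLLOW(B); if β nullable, add FOLLOW(A).
FOLLOW(S) = {$}


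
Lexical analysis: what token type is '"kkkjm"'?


Pattern: double-quoted sequence
Type: STRING_LITERAL


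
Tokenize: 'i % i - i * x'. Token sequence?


Scan left to right, longest-match per lexeme
Tokens: ID(i), OP(%), ID(i), OP(-), ID(i), OP(*), ID(x)


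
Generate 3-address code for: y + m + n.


Break into single-operator statements:
t1 = y + m
t2 = t1 + n


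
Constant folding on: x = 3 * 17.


3 * 17 = 51 at compile time
Optimized: x = 51


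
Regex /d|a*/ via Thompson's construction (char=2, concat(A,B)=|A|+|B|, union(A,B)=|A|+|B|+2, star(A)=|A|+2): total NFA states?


Syntax tree has 2 char leaf(s), 1 union(s), 1 star(s)
chars contribute 2×2 = 4; each union adds +2; each star adds +2
Total: 4 + 2 + 2 = 8 states


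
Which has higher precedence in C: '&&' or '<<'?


'<<' is shift (level 8); '&&' is logical AND (level 2)
Higher level binds tighter
'<<' has higher precedence than '&&'


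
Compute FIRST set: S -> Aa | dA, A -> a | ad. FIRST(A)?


Per alternative of A: FIRST(a) = {a}; FIRST(ad) = {a}
FIRST(A) = {a}


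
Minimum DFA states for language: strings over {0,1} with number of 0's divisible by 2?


Track (count of 0) mod 2: states 0..1, accept at 0
Minimal DFA: 2 states


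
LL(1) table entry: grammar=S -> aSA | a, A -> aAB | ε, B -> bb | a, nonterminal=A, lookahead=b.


For [A, b]: ε is nullable and 'b' ∈ FOLLOW(A)
Entry: A -> ε


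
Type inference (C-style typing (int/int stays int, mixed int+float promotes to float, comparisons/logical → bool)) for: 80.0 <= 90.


Operand types: float <= int
Rule: comparison yields bool
Result type: bool


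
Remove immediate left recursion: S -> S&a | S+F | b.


Left-recursive alternatives: S&a, S+F; non-recursive: b
Introduce S': S -> bS', S' -> &aS' | +FS' | ε


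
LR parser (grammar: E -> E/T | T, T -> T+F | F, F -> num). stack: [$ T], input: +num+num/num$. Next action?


shift '+' to continue T -> T+F
Action: shift


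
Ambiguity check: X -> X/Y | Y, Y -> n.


precedence layered via separate nonterminal Y: deterministic
Unambiguous


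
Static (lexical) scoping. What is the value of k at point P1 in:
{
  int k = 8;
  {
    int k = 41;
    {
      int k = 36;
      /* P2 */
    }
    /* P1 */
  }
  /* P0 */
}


k declared in the same block as P1
k = 41


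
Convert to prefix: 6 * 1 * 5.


left-to-right (same/higher precedence on left): tree is (* (* 6 1) 5)
Prefix: * * 6 1 5


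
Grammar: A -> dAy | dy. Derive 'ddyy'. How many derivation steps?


Derivation: A => dAy => ddyy
Steps: 2


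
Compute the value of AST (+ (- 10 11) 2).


Evaluate inner: (- 10 11) = -1
Evaluate root: (+ -1 2) = 1
Result: 1


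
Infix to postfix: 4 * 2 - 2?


Left to right (same or higher precedence on left)
Postfix: 4 2 * 2 -


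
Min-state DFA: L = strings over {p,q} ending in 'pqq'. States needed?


Track the longest suffix of input matching a prefix of 'pqq': 4 classes (prefixes of length 0..3)
Minimal DFA: 4 states


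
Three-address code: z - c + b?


Break into single-operator statements:
t1 = z - c
t2 = t1 + b


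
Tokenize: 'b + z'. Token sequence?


Scan left to right, longest-match per lexeme
Tokens: ID(b), OP(+), ID(z)


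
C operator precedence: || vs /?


'/' is multiplicative (level 10); '||' is logical OR (level 1)
Higher level binds tighter
'/' has higher precedence than '||'


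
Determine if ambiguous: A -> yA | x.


right-linear, alternatives start with distinct terminals 'y' vs 'x': unique leftmost derivation
Unambiguous


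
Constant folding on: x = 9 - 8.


9 - 8 = 1 at compile time
Optimized: x = 1


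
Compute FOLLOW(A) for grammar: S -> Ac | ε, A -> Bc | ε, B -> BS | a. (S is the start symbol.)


$ ∈ FOLLOW(S). For each A -> αBβ: add FIRST(β)\{ε} to FOLLOW(B); if β nullable, add FOLLOW(A).
FOLLOW(A) = {c}


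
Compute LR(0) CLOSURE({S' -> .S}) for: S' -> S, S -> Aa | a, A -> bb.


Start: S' -> .S
For each item with dot before a nonterminal B, add B -> .γ for every B-production
Closure: [S' -> .S, S -> .Aa, S -> .a, A -> .bb]


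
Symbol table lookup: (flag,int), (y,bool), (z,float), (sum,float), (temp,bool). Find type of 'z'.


Lookup 'z' → type float


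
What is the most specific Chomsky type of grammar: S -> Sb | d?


Left-linear: every RHS is a terminal or one nonterminal followed by a terminal
Classification: Type 3 (Regular)


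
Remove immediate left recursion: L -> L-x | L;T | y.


Left-recursive alternatives: L-x, L;T; non-recursive: y
Introduce L': L -> yL', L' -> -xL' | ;TL' | ε


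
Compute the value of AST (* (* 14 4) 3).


Evaluate inner: (* 14 4) = 56
Evaluate root: (* 56 3) = 168
Result: 168


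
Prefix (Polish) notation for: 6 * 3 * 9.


left-to-right (same/higher precedence on left): tree is (* (* 6 3) 9)
Prefix: * * 6 3 9


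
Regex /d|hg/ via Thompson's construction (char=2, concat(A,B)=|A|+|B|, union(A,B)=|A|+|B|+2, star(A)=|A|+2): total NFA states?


Syntax tree has 3 char leaf(s), 1 union(s), 0 star(s)
chars contribute 3×2 = 6; each union adds +2; each star adds +2
Total: 6 + 2 + 0 = 8 states


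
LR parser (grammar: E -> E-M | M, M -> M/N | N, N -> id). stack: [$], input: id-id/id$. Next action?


no handle on stack; shift 'id'
Action: shift


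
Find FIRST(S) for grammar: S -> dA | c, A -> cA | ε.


Per alternative of S: FIRST(dA) = {d}; FIRST(c) = {c}
FIRST(S) = {c, d}


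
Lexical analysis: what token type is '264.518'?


Pattern: digits with a decimal point
Type: FLOAT_LITERAL


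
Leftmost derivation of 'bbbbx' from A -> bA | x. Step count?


Derivation: A => bA => bbA => bbbA => bbbbA => bbbbx
Steps: 5


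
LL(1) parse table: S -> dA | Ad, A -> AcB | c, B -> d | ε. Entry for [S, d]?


For [S, d]: 'd' ∈ FIRST(dA)
Entry: S -> dA


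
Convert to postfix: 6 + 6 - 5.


Left to right (same or higher precedence on left)
Postfix: 6 6 + 5 -


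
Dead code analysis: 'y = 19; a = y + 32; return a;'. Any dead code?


y is read by a's definition; a is returned
No dead code


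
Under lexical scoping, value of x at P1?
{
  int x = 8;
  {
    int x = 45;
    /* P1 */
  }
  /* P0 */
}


x declared in the same block as P1
x = 45


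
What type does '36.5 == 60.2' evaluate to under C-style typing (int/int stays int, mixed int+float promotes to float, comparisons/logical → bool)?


Operand types: float == float
Rule: comparison yields bool
Result type: bool


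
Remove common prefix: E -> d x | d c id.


Common prefix: 'd'
Factored: E -> d E', E' -> x | c id


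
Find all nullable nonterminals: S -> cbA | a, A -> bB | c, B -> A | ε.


A nonterminal is nullable iff some alternative derives ε (directly, or every symbol in it is nullable)
Nullable: {B}


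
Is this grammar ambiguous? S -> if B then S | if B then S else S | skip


dangling else: 'if B then if B then skip else skip' parses two ways
Ambiguous


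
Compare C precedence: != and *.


'*' is multiplicative (level 10); '!=' is equality (level 6)
Higher level binds tighter
'*' has higher precedence than '!='


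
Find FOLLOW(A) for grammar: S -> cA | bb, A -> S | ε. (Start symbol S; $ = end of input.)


$ ∈ FOLLOW(S). For each A -> αBβ: add FIRST(β)\{ε} to FOLLOW(B); if β nullable, add FOLLOW(A).
FOLLOW(A) = {$}


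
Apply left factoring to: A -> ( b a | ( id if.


Common prefix: '('
Factored: A -> ( A', A' -> b a | id if


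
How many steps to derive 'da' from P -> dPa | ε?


Derivation: P => dPa => da
Steps: 2


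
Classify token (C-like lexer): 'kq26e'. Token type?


Pattern: letter/underscore followed by alphanumerics, not a keyword
Type: IDENTIFIER


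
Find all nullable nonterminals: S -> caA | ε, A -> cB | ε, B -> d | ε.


A nonterminal is nullable iff some alternative derives ε (directly, or every symbol in it is nullable)
Nullable: {A, B, S}


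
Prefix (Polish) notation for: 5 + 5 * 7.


'*' binds tighter: tree is (+ 5 (* 5 7))
Prefix: + 5 * 5 7


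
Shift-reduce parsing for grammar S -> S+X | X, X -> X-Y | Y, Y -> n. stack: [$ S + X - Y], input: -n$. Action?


handle 'X-Y' on top
Action: reduce (X -> X-Y)


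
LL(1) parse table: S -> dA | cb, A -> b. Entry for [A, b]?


For [A, b]: 'b' ∈ FIRST(b)
Entry: A -> b


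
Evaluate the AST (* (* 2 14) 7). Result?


Evaluate inner: (* 2 14) = 28
Evaluate root: (* 28 7) = 196
Result: 196


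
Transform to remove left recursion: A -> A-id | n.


Left-recursive alternatives: A-id; non-recursive: n
Introduce A': A -> nA', A' -> -idA' | ε


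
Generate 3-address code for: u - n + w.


Break into single-operator statements:
t1 = u - n
t2 = t1 + w


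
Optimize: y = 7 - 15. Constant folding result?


7 - 15 = -8 at compile time
Optimized: y = -8


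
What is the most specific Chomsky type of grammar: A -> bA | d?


Right-linear: every RHS is a terminal or a terminal followed by one nonterminal
Classification: Type 3 (Regular)


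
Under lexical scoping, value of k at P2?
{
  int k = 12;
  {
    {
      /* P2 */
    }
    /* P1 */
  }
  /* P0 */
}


P2's block does not declare k; resolves to the enclosing declaration at depth 0
k = 12


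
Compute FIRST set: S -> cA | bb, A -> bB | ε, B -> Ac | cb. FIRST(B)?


Per alternative of B: FIRST(Ac) = {b, c}; FIRST(cb) = {c}
FIRST(B) = {b, c}


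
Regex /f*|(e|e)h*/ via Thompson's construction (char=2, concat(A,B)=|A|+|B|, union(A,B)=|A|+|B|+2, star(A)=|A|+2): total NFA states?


Syntax tree has 4 char leaf(s), 2 union(s), 2 star(s)
chars contribute 4×2 = 8; each union adds +2; each star adds +2
Total: 8 + 4 + 4 = 16 states


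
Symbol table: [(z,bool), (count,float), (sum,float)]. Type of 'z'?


Lookup 'z' → type bool


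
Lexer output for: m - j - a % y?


Scan left to right, longest-match per lexeme
Tokens: ID(m), OP(-), ID(j), OP(-), ID(a), OP(%), ID(y)


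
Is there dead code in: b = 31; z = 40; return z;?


b is assigned but never read
Dead: 'b = 31'


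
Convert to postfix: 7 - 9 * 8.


* has higher precedence, evaluate 9*8 first
Postfix: 7 9 8 * -


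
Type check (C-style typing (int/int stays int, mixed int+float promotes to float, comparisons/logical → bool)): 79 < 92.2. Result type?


Operand types: int < float
Rule: comparison yields bool
Result type: bool


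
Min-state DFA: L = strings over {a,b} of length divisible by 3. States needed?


Track length mod 3: states 0..2, accept at 0
Minimal DFA: 3 states


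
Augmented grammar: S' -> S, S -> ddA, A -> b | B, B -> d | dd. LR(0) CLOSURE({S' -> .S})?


Start: S' -> .S
For each item with dot before a nonterminal B, add B -> .γ for every B-production
Closure: [S' -> .S, S -> .ddA]


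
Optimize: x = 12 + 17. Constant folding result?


12 + 17 = 29 at compile time
Optimized: x = 29


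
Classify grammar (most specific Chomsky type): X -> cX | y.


Right-linear: every RHS is a terminal or a terminal followed by one nonterminal
Classification: Type 3 (Regular)


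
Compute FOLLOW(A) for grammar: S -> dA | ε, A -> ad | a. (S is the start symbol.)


$ ∈ FOLLOW(S). For each A -> αBβ: add FIRST(β)\{ε} to FOLLOW(B); if β nullable, add FOLLOW(A).
FOLLOW(A) = {$}


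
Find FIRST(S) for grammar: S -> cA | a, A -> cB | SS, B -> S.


Per alternative of S: FIRST(cA) = {c}; FIRST(a) = {a}
FIRST(S) = {a, c}


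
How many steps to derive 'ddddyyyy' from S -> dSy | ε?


Derivation: S => dSy => ddSyy => dddSyyy => ddddSyyyy => ddddyyyy
Steps: 5


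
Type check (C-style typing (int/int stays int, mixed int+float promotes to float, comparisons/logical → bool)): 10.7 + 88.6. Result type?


Operand types: float + float
Rule: mixed int/float promotes to float; int/int stays int
Result type: float


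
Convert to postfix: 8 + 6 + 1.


Left to right (same or higher precedence on left)
Postfix: 8 6 + 1 +


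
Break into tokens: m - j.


Scan left to right, longest-match per lexeme
Tokens: ID(m), OP(-), ID(j)


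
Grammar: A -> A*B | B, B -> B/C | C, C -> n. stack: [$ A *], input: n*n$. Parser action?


no handle ('A*' is not any RHS); shift 'n'
Action: shift


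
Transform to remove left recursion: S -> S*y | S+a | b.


Left-recursive alternatives: S*y, S+a; non-recursive: b
Introduce S': S -> bS', S' -> *yS' | +aS' | ε


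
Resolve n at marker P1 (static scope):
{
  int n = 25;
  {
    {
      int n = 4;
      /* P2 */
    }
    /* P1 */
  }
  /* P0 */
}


P1's block does not declare n; resolves to the enclosing declaration at depth 0
n = 25


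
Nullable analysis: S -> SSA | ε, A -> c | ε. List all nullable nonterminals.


A nonterminal is nullable iff some alternative derives ε (directly, or every symbol in it is nullable)
Nullable: {A, S}


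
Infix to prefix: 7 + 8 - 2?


left-to-right (same/higher precedence on left): tree is (- (+ 7 8) 2)
Prefix: - + 7 8 2


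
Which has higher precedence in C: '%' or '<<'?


'%' is multiplicative (level 10); '<<' is shift (level 8)
Higher level binds tighter
'%' has higher precedence than '<<'


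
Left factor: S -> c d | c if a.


Common prefix: 'c'
Factored: S -> c S', S' -> d | if a


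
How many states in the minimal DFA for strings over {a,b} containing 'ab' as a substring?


KMP-style automaton: 2 progress states + 1 absorbing accept = 3
Minimal DFA: 3 states


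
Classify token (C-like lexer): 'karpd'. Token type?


Pattern: letter/underscore followed by alphanumerics, not a keyword
Type: IDENTIFIER


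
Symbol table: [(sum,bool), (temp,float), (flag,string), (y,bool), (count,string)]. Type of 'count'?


Lookup 'count' → type string


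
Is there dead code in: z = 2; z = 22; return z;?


first assignment to z is overwritten before any read
Dead: 'z = 2'


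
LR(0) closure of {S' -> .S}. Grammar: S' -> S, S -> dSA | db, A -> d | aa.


Start: S' -> .S
For each item with dot before a nonterminal B, add B -> .γ for every B-production
Closure: [S' -> .S, S -> .dSA, S -> .db]


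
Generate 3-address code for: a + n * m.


Break into single-operator statements:
t1 = n * m
t2 = a + t1


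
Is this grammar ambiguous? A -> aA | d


right-linear, alternatives start with distinct terminals 'a' vs 'd': unique leftmost derivation
Unambiguous


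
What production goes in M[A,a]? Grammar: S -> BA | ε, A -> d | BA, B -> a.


For [A, a]: 'a' ∈ FIRST(BA)
Entry: A -> BA


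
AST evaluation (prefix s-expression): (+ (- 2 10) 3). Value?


Evaluate inner: (- 2 10) = -8
Evaluate root: (+ -8 3) = -5
Result: -5


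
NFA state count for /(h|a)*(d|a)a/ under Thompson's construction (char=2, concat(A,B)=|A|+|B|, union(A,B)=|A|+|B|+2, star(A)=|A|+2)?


Syntax tree has 5 char leaf(s), 2 union(s), 1 star(s)
chars contribute 5×2 = 10; each union adds +2; each star adds +2
Total: 10 + 4 + 2 = 16 states


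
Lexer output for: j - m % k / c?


Scan left to right, longest-match per lexeme
Tokens: ID(j), OP(-), ID(m), OP(%), ID(k), OP(/), ID(c)


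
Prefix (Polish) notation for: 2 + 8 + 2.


left-to-right (same/higher precedence on left): tree is (+ (+ 2 8) 2)
Prefix: + + 2 8 2


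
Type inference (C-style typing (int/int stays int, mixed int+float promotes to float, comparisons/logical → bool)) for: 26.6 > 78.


Operand types: float > int
Rule: comparison yields bool
Result type: bool


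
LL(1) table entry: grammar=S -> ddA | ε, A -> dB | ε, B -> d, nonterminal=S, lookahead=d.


For [S, d]: 'd' ∈ FIRST(ddA)
Entry: S -> ddA


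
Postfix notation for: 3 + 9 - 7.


Left to right (same or higher precedence on left)
Postfix: 3 9 + 7 -


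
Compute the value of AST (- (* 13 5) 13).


Evaluate inner: (* 13 5) = 65
Evaluate root: (- 65 13) = 52
Result: 52


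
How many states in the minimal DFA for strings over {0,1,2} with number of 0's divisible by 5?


Track (count of 0) mod 5: states 0..4, accept at 0
Minimal DFA: 5 states


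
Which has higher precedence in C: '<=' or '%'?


'%' is multiplicative (level 10); '<=' is relational (level 7)
Higher level binds tighter
'%' has higher precedence than '<='


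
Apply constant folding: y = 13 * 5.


13 * 5 = 65 at compile time
Optimized: y = 65


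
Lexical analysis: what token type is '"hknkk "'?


Pattern: double-quoted sequence
Type: STRING_LITERAL


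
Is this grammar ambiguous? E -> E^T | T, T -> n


precedence layered via separate nonterminal T: deterministic
Unambiguous


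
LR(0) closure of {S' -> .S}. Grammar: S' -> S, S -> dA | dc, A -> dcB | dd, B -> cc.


Start: S' -> .S
For each item with dot before a nonterminal B, add B -> .γ for every B-production
Closure: [S' -> .S, S -> .dA, S -> .dc]


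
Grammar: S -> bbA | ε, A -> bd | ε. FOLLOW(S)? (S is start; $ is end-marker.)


$ ∈ FOLLOW(S). For each A -> αBβ: add FIRST(β)\{ε} to FOLLOW(B); if β nullable, add FOLLOW(A).
FOLLOW(S) = {$}


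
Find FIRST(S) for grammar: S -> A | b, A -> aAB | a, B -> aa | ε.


Per alternative of S: FIRST(A) = {a}; FIRST(b) = {b}
FIRST(S) = {a, b}


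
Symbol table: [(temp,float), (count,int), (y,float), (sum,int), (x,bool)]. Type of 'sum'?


Lookup 'sum' → type int


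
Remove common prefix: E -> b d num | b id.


Common prefix: 'b'
Factored: E -> b E', E' -> d num | id


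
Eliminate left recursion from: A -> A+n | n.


Left-recursive alternatives: A+n; non-recursive: n
Introduce A': A -> nA', A' -> +nA' | ε


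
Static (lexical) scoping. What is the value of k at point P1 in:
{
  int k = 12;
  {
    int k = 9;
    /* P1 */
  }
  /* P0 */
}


k declared in the same block as P1
k = 9


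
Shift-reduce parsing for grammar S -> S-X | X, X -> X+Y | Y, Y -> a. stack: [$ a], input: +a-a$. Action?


'a' on top is the handle for Y -> a
Action: reduce (Y -> a)


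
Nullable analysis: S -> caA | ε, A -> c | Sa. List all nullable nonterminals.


A nonterminal is nullable iff some alternative derives ε (directly, or every symbol in it is nullable)
Nullable: {S}


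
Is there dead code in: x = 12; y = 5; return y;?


x is assigned but never read
Dead: 'x = 12'


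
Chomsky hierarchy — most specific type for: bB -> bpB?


LHS has context (more than one symbol) and |LHS| ≤ |RHS|
Classification: Type 1 (Context-Sensitive)


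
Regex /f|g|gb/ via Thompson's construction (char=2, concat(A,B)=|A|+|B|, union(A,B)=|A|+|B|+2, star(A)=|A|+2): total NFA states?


Syntax tree has 4 char leaf(s), 2 union(s), 0 star(s)
chars contribute 4×2 = 8; each union adds +2; each star adds +2
Total: 8 + 4 + 0 = 12 states


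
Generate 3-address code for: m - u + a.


Break into single-operator statements:
t1 = m - u
t2 = t1 + a


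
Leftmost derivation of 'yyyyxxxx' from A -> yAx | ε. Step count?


Derivation: A => yAx => yyAxx => yyyAxxx => yyyyAxxxx => yyyyxxxx
Steps: 5


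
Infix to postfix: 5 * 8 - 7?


Left to right (same or higher precedence on left)
Postfix: 5 8 * 7 -


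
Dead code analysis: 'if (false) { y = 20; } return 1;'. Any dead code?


condition is constant false, so the whole block is unreachable
Dead: 'if (false) { y = 20; }'


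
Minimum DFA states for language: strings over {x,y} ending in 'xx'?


Track the longest suffix of input matching a prefix of 'xx': 3 classes (prefixes of length 0..2)
Minimal DFA: 3 states


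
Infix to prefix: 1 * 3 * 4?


left-to-right (same/higher precedence on left): tree is (* (* 1 3) 4)
Prefix: * * 1 3 4


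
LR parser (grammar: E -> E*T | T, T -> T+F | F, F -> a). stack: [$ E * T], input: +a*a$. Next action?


'+' can extend T; shift to build T -> T+F
Action: shift


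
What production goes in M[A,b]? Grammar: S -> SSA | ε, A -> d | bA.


For [A, b]: 'b' ∈ FIRST(bA)
Entry: A -> bA


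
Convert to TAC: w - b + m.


Break into single-operator statements:
t1 = w - b
t2 = t1 + m


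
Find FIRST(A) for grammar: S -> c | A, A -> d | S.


Per alternative of A: FIRST(d) = {d}; FIRST(S) = {c, d}
FIRST(A) = {c, d}


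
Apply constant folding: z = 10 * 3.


10 * 3 = 30 at compile time
Optimized: z = 30


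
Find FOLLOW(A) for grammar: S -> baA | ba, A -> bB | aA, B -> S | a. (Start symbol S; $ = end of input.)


$ ∈ FOLLOW(S). For each A -> αBβ: add FIRST(β)\{ε} to FOLLOW(B); if β nullable, add FOLLOW(A).
FOLLOW(A) = {$}


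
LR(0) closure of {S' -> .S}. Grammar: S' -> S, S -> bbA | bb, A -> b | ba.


Start: S' -> .S
For each item with dot before a nonterminal B, add B -> .γ for every B-production
Closure: [S' -> .S, S -> .bbA, S -> .bb]


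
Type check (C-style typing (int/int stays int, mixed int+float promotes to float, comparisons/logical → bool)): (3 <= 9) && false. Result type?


Operand types: bool && bool
Rule: logical operators take bool operands and yield bool
Result type: bool


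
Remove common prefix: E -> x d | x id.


Common prefix: 'x'
Factored: E -> x E', E' -> d | id


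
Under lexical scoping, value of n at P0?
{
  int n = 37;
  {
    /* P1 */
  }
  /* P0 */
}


n declared in the same block as P0
n = 37


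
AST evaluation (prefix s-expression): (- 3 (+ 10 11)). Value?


Evaluate inner: (+ 10 11) = 21
Evaluate root: (- 3 21) = -18
Result: -18


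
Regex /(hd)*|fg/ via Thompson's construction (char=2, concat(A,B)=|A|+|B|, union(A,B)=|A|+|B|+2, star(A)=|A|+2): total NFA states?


Syntax tree has 4 char leaf(s), 1 union(s), 1 star(s)
chars contribute 4×2 = 8; each union adds +2; each star adds +2
Total: 8 + 2 + 2 = 12 states


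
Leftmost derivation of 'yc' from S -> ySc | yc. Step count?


Derivation: S => yc
Steps: 1


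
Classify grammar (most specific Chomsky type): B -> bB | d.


Right-linear: every RHS is a terminal or a terminal followed by one nonterminal
Classification: Type 3 (Regular)


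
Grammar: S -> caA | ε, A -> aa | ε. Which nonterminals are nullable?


A nonterminal is nullable iff some alternative derives ε (directly, or every symbol in it is nullable)
Nullable: {A, S}


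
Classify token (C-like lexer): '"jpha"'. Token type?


Pattern: double-quoted sequence
Type: STRING_LITERAL


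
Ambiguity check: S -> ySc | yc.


balanced y^n…c^n: each string has a unique parse
Unambiguous


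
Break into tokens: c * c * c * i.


Scan left to right, longest-match per lexeme
Tokens: ID(c), OP(*), ID(c), OP(*), ID(c), OP(*), ID(i)


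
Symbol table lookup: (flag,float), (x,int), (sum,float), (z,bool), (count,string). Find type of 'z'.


Lookup 'z' → type bool


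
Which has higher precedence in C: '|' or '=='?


'==' is equality (level 6); '|' is bitwise OR (level 3)
Higher level binds tighter
'==' has higher precedence than '|'


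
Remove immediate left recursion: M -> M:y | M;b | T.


Left-recursive alternatives: M:y, M;b; non-recursive: T
Introduce M': M -> TM', M' -> :yM' | ;bM' | ε


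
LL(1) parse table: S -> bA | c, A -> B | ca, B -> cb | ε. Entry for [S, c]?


For [S, c]: 'c' ∈ FIRST(c)
Entry: S -> c


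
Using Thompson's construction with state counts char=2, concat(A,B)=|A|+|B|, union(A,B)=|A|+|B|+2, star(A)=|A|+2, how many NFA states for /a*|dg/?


Syntax tree has 3 char leaf(s), 1 union(s), 1 star(s)
chars contribute 3×2 = 6; each union adds +2; each star adds +2
Total: 6 + 2 + 2 = 10 states


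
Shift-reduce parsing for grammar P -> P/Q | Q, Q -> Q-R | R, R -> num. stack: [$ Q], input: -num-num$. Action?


shift '-' to continue Q -> Q-R
Action: shift


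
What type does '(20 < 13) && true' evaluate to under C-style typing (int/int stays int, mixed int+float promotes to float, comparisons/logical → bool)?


Operand types: bool && bool
Rule: logical operators take bool operands and yield bool
Result type: bool


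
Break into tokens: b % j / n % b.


Scan left to right, longest-match per lexeme
Tokens: ID(b), OP(%), ID(j), OP(/), ID(n), OP(%), ID(b)


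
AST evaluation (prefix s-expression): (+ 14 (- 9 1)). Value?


Evaluate inner: (- 9 1) = 8
Evaluate root: (+ 14 8) = 22
Result: 22


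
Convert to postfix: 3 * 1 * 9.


Left to right (same or higher precedence on left)
Postfix: 3 1 * 9 *


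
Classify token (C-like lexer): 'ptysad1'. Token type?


Pattern: letter/underscore followed by alphanumerics, not a keyword
Type: IDENTIFIER


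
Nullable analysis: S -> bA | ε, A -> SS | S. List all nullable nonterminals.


A nonterminal is nullable iff some alternative derives ε (directly, or every symbol in it is nullable)
Nullable: {A, S}


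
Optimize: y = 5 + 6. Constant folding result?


5 + 6 = 11 at compile time
Optimized: y = 11


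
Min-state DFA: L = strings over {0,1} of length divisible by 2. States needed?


Track length mod 2: states 0..1, accept at 0
Minimal DFA: 2 states


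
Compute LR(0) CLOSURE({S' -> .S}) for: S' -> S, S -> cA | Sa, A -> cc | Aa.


Start: S' -> .S
For each item with dot before a nonterminal B, add B -> .γ for every B-production
Closure: [S' -> .S, S -> .cA, S -> .Sa]


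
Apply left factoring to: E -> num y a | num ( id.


Common prefix: 'num'
Factored: E -> num E', E' -> y a | ( id


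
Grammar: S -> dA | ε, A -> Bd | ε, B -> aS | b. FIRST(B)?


Per alternative of B: FIRST(aS) = {a}; FIRST(b) = {b}
FIRST(B) = {a, b}


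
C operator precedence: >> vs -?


'-' is additive (level 9); '>>' is shift (level 8)
Higher level binds tighter
'-' has higher precedence than '>>'


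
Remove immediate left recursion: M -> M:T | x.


Left-recursive alternatives: M:T; non-recursive: x
Introduce M': M -> xM', M' -> :TM' | ε


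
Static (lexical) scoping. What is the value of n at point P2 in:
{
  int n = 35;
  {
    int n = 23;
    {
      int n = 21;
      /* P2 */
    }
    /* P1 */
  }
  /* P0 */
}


n declared in the same block as P2
n = 21


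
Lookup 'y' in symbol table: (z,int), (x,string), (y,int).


Lookup 'y' → type int


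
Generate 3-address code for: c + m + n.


Break into single-operator statements:
t1 = c + m
t2 = t1 + n


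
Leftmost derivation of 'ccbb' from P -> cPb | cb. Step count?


Derivation: P => cPb => ccbb
Steps: 2


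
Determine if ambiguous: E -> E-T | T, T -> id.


precedence layered via separate nonterminal T: deterministic
Unambiguous


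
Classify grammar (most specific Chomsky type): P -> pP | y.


Right-linear: every RHS is a terminal or a terminal followed by one nonterminal
Classification: Type 3 (Regular)


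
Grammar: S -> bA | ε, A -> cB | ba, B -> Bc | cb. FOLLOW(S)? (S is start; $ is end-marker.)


$ ∈ FOLLOW(S). For each A -> αBβ: add FIRST(β)\{ε} to FOLLOW(B); if β nullable, add FOLLOW(A).
FOLLOW(S) = {$}


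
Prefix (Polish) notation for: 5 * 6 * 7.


left-to-right (same/higher precedence on left): tree is (* (* 5 6) 7)
Prefix: * * 5 6 7


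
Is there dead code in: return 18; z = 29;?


statement follows a return and is unreachable
Dead: 'z = 29'


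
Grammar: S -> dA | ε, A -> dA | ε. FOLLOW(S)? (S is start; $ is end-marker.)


$ ∈ FOLLOW(S). For each A -> αBβ: add FIRST(β)\{ε} to FOLLOW(B); if β nullable, add FOLLOW(A).
FOLLOW(S) = {$}


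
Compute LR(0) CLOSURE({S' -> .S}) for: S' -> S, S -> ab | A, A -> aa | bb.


Start: S' -> .S
For each item with dot before a nonterminal B, add B -> .γ for every B-production
Closure: [S' -> .S, S -> .ab, S -> .A, A -> .aa, A -> .bb]


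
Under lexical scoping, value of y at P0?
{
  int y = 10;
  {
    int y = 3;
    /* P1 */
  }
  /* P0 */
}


y declared in the same block as P0
y = 10


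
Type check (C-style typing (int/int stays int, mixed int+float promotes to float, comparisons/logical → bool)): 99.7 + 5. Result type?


Operand types: float + int
Rule: mixed int/float promotes to float; int/int stays int
Result type: float


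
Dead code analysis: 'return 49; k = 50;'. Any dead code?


statement follows a return and is unreachable
Dead: 'k = 50'


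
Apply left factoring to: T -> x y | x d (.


Common prefix: 'x'
Factored: T -> x T', T' -> y | d (


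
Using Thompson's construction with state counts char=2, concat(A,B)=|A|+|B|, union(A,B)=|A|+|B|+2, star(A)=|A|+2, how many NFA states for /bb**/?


Syntax tree has 2 char leaf(s), 0 union(s), 2 star(s)
chars contribute 2×2 = 4; each union adds +2; each star adds +2
Total: 4 + 0 + 4 = 8 states


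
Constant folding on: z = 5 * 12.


5 * 12 = 60 at compile time
Optimized: z = 60


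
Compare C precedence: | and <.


'<' is relational (level 7); '|' is bitwise OR (level 3)
Higher level binds tighter
'<' has higher precedence than '|'


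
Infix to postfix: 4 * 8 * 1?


Left to right (same or higher precedence on left)
Postfix: 4 8 * 1 *


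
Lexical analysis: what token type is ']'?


Pattern: delimiter/punctuation
Type: PUNCTUATION


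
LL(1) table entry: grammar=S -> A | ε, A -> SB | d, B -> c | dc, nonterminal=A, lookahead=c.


For [A, c]: 'c' ∈ FIRST(SB)
Entry: A -> SB


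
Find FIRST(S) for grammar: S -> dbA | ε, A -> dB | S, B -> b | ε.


Per alternative of S: FIRST(dbA) = {d}; FIRST(ε) = {ε}
FIRST(S) = {d, ε}


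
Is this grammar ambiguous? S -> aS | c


right-linear, alternatives start with distinct terminals 'a' vs 'c': unique leftmost derivation
Unambiguous


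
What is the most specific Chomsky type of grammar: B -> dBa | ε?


Single nonterminal LHS, but d^n a^n is not regular
Classification: Type 2 (Context-Free)


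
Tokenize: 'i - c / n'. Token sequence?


Scan left to right, longest-match per lexeme
Tokens: ID(i), OP(-), ID(c), OP(/), ID(n)


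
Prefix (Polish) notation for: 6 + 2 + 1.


left-to-right (same/higher precedence on left): tree is (+ (+ 6 2) 1)
Prefix: + + 6 2 1


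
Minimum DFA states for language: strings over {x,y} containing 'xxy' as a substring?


KMP-style automaton: 3 progress states + 1 absorbing accept = 4
Minimal DFA: 4 states


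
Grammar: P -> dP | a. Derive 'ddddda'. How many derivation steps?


Derivation: P => dP => ddP => dddP => ddddP => dddddP => ddddda
Steps: 6


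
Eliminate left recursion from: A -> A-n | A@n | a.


Left-recursive alternatives: A-n, A@n; non-recursive: a
Introduce A': A -> aA', A' -> -nA' | @nA' | ε


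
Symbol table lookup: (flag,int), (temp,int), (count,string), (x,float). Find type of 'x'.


Lookup 'x' → type float


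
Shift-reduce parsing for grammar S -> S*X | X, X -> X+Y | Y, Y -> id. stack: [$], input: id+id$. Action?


no handle on stack; shift 'id'
Action: shift


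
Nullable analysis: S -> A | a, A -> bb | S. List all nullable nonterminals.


A nonterminal is nullable iff some alternative derives ε (directly, or every symbol in it is nullable)
Nullable: {}


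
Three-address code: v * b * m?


Break into single-operator statements:
t1 = v * b
t2 = t1 * m


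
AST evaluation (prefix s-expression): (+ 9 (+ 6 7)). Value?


Evaluate inner: (+ 6 7) = 13
Evaluate root: (+ 9 13) = 22
Result: 22


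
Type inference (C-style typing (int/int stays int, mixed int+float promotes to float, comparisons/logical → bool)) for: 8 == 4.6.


Operand types: int == float
Rule: comparison yields bool
Result type: bool


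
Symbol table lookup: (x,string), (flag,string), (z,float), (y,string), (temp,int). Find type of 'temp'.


Lookup 'temp' → type int


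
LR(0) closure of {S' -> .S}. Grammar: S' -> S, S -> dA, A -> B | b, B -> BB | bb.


Start: S' -> .S
For each item with dot before a nonterminal B, add B -> .γ for every B-production
Closure: [S' -> .S, S -> .dA]


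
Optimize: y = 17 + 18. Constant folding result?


17 + 18 = 35 at compile time
Optimized: y = 35


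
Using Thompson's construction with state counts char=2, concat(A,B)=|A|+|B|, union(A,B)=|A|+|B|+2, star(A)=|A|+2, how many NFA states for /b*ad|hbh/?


Syntax tree has 6 char leaf(s), 1 union(s), 1 star(s)
chars contribute 6×2 = 12; each union adds +2; each star adds +2
Total: 12 + 2 + 2 = 16 states


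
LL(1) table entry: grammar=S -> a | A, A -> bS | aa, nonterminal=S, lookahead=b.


For [S, b]: 'b' ∈ FIRST(A)
Entry: S -> A


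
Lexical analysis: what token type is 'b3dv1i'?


Pattern: letter/underscore followed by alphanumerics, not a keyword
Type: IDENTIFIER


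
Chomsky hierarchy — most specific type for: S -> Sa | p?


Left-linear: every RHS is a terminal or one nonterminal followed by a terminal
Classification: Type 3 (Regular)


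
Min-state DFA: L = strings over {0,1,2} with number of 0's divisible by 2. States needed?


Track (count of 0) mod 2: states 0..1, accept at 0
Minimal DFA: 2 states


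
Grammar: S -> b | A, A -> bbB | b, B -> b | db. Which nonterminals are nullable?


A nonterminal is nullable iff some alternative derives ε (directly, or every symbol in it is nullable)
Nullable: {}


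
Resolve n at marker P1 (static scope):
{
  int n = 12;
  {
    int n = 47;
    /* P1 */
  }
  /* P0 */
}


n declared in the same block as P1
n = 47


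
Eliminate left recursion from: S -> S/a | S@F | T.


Left-recursive alternatives: S/a, S@F; non-recursive: T
Introduce S': S -> TS', S' -> /aS' | @FS' | ε


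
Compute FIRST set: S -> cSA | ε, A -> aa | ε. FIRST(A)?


Per alternative of A: FIRST(aa) = {a}; FIRST(ε) = {ε}
FIRST(A) = {a, ε}


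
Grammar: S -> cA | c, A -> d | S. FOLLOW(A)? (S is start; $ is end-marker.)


$ ∈ FOLLOW(S). For each A -> αBβ: add FIRST(β)\{ε} to FOLLOW(B); if β nullable, add FOLLOW(A).
FOLLOW(A) = {$}


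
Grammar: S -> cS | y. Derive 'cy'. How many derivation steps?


Derivation: S => cS => cy
Steps: 2


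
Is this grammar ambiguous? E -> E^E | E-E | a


'a^a-a' has two parse trees (no precedence encoded between ^ and -)
Ambiguous


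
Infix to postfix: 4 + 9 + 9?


Left to right (same or higher precedence on left)
Postfix: 4 9 + 9 +


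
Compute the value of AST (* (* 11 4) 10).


Evaluate inner: (* 11 4) = 44
Evaluate root: (* 44 10) = 440
Result: 440


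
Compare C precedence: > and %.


'%' is multiplicative (level 10); '>' is relational (level 7)
Higher level binds tighter
'%' has higher precedence than '>'


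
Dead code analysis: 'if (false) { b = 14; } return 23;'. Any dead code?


condition is constant false, so the whole block is unreachable
Dead: 'if (false) { b = 14; }'


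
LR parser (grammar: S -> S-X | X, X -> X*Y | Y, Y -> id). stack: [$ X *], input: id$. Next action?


no handle; shift 'id'
Action: shift


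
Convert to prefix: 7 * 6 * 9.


left-to-right (same/higher precedence on left): tree is (* (* 7 6) 9)
Prefix: * * 7 6 9


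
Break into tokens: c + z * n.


Scan left to right, longest-match per lexeme
Tokens: ID(c), OP(+), ID(z), OP(*), ID(n)


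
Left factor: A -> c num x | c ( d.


Common prefix: 'c'
Factored: A -> c A', A' -> num x | ( d


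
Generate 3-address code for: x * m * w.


Break into single-operator statements:
t1 = x * m
t2 = t1 * w


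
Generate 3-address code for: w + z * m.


Break into single-operator statements:
t1 = z * m
t2 = w + t1


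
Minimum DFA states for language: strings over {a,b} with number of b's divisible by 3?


Track (count of b) mod 3: states 0..2, accept at 0
Minimal DFA: 3 states


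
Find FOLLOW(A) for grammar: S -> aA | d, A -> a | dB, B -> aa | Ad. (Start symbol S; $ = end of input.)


$ ∈ FOLLOW(S). For each A -> αBβ: add FIRST(β)\{ε} to FOLLOW(B); if β nullable, add FOLLOW(A).
FOLLOW(A) = {$, d}


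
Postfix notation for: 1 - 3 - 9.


Left to right (same or higher precedence on left)
Postfix: 1 3 - 9 -
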